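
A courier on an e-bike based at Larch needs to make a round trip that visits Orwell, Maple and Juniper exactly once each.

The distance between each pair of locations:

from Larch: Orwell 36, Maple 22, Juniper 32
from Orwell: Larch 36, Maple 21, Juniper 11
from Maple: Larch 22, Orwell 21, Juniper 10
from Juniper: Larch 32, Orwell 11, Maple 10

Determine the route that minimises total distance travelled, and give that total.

Shortest round trip = 79.

Larch→Orwell→Maple→Juniper→Larch: 36+21+10+32 = 99
Larch→Orwell→Juniper→Maple→Larch: 36+11+10+22 = 79
Larch→Maple→Orwell→Juniper→Larch: 22+21+11+32 = 86
The minimum is 79.
One optimal route: Larch → Orwell → Juniper → Maple → Larch (or its reverse).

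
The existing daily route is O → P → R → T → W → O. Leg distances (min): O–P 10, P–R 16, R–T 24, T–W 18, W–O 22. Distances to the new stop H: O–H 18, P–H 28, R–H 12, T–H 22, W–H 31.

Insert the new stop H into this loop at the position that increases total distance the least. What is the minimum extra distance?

Adding 10 min by placing H on the R–T leg.

Insertion cost between consecutive stops i–j is d(i,H) + d(H,j) − d(i,j):
  between O and P: 18 + 28 − 10 = 36
  between P and R: 28 + 12 − 16 = 24
  between R and T: 12 + 22 − 24 = 10
  between T and W: 22 + 31 − 18 = 35
  between W and O: 31 + 18 − 22 = 27
Cheapest insertion is between R and T, adding 10.
New total = 90 + 10 = 100.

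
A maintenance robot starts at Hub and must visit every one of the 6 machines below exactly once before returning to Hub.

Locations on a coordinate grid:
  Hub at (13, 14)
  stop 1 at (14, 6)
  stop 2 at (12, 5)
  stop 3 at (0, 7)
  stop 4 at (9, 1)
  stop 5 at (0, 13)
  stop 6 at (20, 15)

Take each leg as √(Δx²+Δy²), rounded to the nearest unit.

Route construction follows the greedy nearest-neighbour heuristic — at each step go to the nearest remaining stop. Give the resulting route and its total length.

From Hub: distances to unvisited — stop 6=7, stop 1=8, stop 2=9, stop 5=13, stop 4=14, stop 3=15. Nearest is stop 6 (7).
From stop 6: distances to unvisited — stop 1=11, stop 2=13, stop 4=18, stop 5=20, stop 3=22. Nearest is stop 1 (11).
From stop 1: distances to unvisited — stop 2=2, stop 4=7, stop 3=14, stop 5=16. Nearest is stop 2 (2).
From stop 2: distances to unvisited — stop 4=5, stop 3=12, stop 5=14. Nearest is stop 4 (5).
From stop 4: distances to unvisited — stop 3=11, stop 5=15. Nearest is stop 3 (11).
From stop 3: distances to unvisited — stop 5=6. Nearest is stop 5 (6).
Return stop 5→Hub: 13.
Total = 7 + 11 + 2 + 5 + 11 + 6 + 13 = 55.

Nearest-neighbour total = 55; route Hub → stop 6 → stop 1 → stop 2 → stop 4 → stop 3 → stop 5 → Hub.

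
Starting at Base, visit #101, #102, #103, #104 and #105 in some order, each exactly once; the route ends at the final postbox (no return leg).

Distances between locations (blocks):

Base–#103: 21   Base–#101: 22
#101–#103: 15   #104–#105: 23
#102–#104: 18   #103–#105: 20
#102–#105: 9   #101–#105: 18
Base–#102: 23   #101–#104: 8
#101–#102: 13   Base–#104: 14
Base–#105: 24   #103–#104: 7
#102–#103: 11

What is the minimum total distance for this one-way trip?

There are 5! = 120 possible orderings.
Base → #101 → #102 → #103 → #104 → #105: 22+13+11+7+23 = 76
Base → #101 → #102 → #103 → #105 → #104: 22+13+11+20+23 = 89
Base → #101 → #102 → #104 → #103 → #105: 22+13+18+7+20 = 80
Base → #101 → #102 → #104 → #105 → #103: 22+13+18+23+20 = 96
Base → #101 → #102 → #105 → #103 → #104: 22+13+9+20+7 = 71
Base → #101 → #102 → #105 → #104 → #103: 22+13+9+23+7 = 74
Base → #101 → #103 → #102 → #104 → #105: 22+15+11+18+23 = 89
Base → #101 → #103 → #102 → #105 → #104: 22+15+11+9+23 = 80
Base → #101 → #103 → #104 → #102 → #105: 22+15+7+18+9 = 71
Base → #101 → #103 → #104 → #105 → #102: 22+15+7+23+9 = 76
Base → #101 → #103 → #105 → #102 → #104: 22+15+20+9+18 = 84
Base → #101 → #103 → #105 → #104 → #102: 22+15+20+23+18 = 98
Base → #101 → #104 → #102 → #103 → #105: 22+8+18+11+20 = 79
Base → #101 → #104 → #102 → #105 → #103: 22+8+18+9+20 = 77
… (106 more)
Base → #101 → #104 → #103 → #102 → #105: 22+8+7+11+9 = 57  ← best
The minimum is 57.
One shortest path: Base → #101 → #104 → #103 → #102 → #105.

57 blocks — the minimum one-way total.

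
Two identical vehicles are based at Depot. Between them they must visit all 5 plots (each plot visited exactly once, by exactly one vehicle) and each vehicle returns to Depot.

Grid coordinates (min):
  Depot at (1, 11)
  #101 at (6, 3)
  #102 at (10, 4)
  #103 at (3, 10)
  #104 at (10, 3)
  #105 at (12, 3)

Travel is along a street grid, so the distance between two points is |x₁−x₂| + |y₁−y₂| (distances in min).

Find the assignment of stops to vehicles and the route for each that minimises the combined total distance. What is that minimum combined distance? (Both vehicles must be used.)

Check every non-empty split of the stops between the two vehicles; for each half take its own optimal tour:
  {#101} + {#102, #103, #104, #105}: 26 + 38 = 64
  {#102} + {#101, #103, #104, #105}: 32 + 38 = 70
  {#101, #102} + {#103, #104, #105}: 34 + 38 = 72
  {#103} + {#101, #102, #104, #105}: 6 + 38 = 44
  {#101, #103} + {#102, #104, #105}: 26 + 38 = 64
  {#102, #103} + {#101, #104, #105}: 32 + 38 = 70
  … (15 splits in total)
Best: vehicle 1 Depot → #103 → Depot = 6; vehicle 2 Depot → #101 → #104 → #105 → #102 → Depot = 38; combined 44.

44 min — the smallest possible combined total.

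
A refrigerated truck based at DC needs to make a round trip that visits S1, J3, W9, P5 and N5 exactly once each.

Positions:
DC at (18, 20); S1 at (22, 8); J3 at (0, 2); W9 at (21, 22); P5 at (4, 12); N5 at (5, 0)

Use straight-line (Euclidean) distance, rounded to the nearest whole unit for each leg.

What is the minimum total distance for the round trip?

DC-S1-J3-W9-P5-N5-DC: 13+23+29+20+12+24 = 121
DC-S1-J3-W9-N5-P5-DC: 13+23+29+27+12+16 = 120
DC-S1-J3-P5-W9-N5-DC: 13+23+11+20+27+24 = 118
DC-S1-J3-P5-N5-W9-DC: 13+23+11+12+27+4 = 90
DC-S1-J3-N5-W9-P5-DC: 13+23+5+27+20+16 = 104
DC-S1-J3-N5-P5-W9-DC: 13+23+5+12+20+4 = 77
DC-S1-W9-J3-P5-N5-DC: 13+14+29+11+12+24 = 103
DC-S1-W9-J3-N5-P5-DC: 13+14+29+5+12+16 = 89
DC-S1-W9-P5-J3-N5-DC: 13+14+20+11+5+24 = 87
DC-S1-W9-P5-N5-J3-DC: 13+14+20+12+5+25 = 89
DC-S1-W9-N5-J3-P5-DC: 13+14+27+5+11+16 = 86
DC-S1-W9-N5-P5-J3-DC: 13+14+27+12+11+25 = 102
DC-S1-P5-J3-W9-N5-DC: 13+18+11+29+27+24 = 122
DC-S1-P5-J3-N5-W9-DC: 13+18+11+5+27+4 = 78
… (46 more)
DC-W9-S1-N5-J3-P5-DC: 4+14+19+5+11+16 = 69  ← best
The minimum is 69.
One optimal route: DC → W9 → S1 → N5 → J3 → P5 → DC (or its reverse).

Shortest round trip = 69.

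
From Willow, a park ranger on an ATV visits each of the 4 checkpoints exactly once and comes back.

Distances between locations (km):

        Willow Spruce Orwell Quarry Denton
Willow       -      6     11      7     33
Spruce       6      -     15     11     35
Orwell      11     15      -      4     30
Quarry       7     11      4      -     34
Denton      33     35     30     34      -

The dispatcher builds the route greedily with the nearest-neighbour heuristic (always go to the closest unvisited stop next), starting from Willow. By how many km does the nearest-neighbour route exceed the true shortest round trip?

Willow: Spruce=6, Quarry=7, Orwell=11, Denton=33 ⇒ Spruce
Spruce: Quarry=11, Orwell=15, Denton=35 ⇒ Quarry
Quarry: Orwell=4, Denton=34 ⇒ Orwell
Orwell: Denton=30 ⇒ Denton
NN route Willow → Spruce → Quarry → Orwell → Denton → Willow costs 84.
Optimal: Willow → Spruce → Denton → Orwell → Quarry → Willow costs 82 (by enumerating all 12 distinct tours).
Excess = 84 − 82 = 2.

2 km longer than the optimal tour.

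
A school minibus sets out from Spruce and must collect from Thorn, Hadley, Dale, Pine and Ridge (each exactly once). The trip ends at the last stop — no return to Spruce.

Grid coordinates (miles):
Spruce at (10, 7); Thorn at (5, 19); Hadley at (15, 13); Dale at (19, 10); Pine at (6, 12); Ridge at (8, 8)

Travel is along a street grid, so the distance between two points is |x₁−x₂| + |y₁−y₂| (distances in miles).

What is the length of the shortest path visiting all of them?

Shortest open route: 40 miles.

There are 5! = 120 possible orderings.
Spruce→Thorn→Hadley→Dale→Pine→Ridge: 17+16+7+15+6 = 61
Spruce→Thorn→Hadley→Dale→Ridge→Pine: 17+16+7+13+6 = 59
Spruce→Thorn→Hadley→Pine→Dale→Ridge: 17+16+10+15+13 = 71
Spruce→Thorn→Hadley→Pine→Ridge→Dale: 17+16+10+6+13 = 62
Spruce→Thorn→Hadley→Ridge→Dale→Pine: 17+16+12+13+15 = 73
Spruce→Thorn→Hadley→Ridge→Pine→Dale: 17+16+12+6+15 = 66
Spruce→Thorn→Dale→Hadley→Pine→Ridge: 17+23+7+10+6 = 63
Spruce→Thorn→Dale→Hadley→Ridge→Pine: 17+23+7+12+6 = 65
Spruce→Thorn→Dale→Pine→Hadley→Ridge: 17+23+15+10+12 = 77
Spruce→Thorn→Dale→Pine→Ridge→Hadley: 17+23+15+6+12 = 73
Spruce→Thorn→Dale→Ridge→Hadley→Pine: 17+23+13+12+10 = 75
Spruce→Thorn→Dale→Ridge→Pine→Hadley: 17+23+13+6+10 = 69
Spruce→Thorn→Pine→Hadley→Dale→Ridge: 17+8+10+7+13 = 55
Spruce→Thorn→Pine→Hadley→Ridge→Dale: 17+8+10+12+13 = 60
… (106 more)
Spruce→Ridge→Pine→Thorn→Hadley→Dale: 3+6+8+16+7 = 40  ← best
The minimum is 40.
One shortest path: Spruce → Ridge → Pine → Thorn → Hadley → Dale.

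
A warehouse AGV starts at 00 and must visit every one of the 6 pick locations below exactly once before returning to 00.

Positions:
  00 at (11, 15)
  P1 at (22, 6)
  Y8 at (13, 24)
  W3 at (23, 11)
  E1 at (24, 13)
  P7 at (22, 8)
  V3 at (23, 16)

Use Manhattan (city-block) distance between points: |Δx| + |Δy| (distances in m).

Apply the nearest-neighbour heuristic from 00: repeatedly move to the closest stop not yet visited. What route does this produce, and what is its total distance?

At 00 the remaining stops are Y8 11, V3 13, E1 15, W3 16, P7 18, P1 20; go to Y8.
At Y8 the remaining stops are V3 18, E1 22, W3 23, P7 25, P1 27; go to V3.
At V3 the remaining stops are E1 4, W3 5, P7 9, P1 11; go to E1.
At E1 the remaining stops are W3 3, P7 7, P1 9; go to W3.
At W3 the remaining stops are P7 4, P1 6; go to P7.
At P7 the remaining stops are P1 2; go to P1.
Return P1→00: 20.
Total = 11 + 18 + 4 + 3 + 4 + 2 + 20 = 62.

Total distance 62 m via the nearest-neighbour route 00 → Y8 → V3 → E1 → W3 → P7 → P1 → 00.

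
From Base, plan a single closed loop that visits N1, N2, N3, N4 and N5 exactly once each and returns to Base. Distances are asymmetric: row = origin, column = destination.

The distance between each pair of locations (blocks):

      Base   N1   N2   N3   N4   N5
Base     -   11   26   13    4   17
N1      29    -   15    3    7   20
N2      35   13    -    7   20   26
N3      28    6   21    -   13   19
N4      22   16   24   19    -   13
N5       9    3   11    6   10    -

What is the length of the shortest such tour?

68 blocks — the shortest possible round trip.

Base - N1 - N2 - N3 - N4 - N5 - Base: 11+15+7+13+13+9 = 68
Base - N1 - N2 - N3 - N5 - N4 - Base: 11+15+7+19+10+22 = 84
Base - N1 - N2 - N4 - N3 - N5 - Base: 11+15+20+19+19+9 = 93
Base - N1 - N2 - N4 - N5 - N3 - Base: 11+15+20+13+6+28 = 93
Base - N1 - N2 - N5 - N3 - N4 - Base: 11+15+26+6+13+22 = 93
Base - N1 - N2 - N5 - N4 - N3 - Base: 11+15+26+10+19+28 = 109
Base - N1 - N3 - N2 - N4 - N5 - Base: 11+3+21+20+13+9 = 77
Base - N1 - N3 - N2 - N5 - N4 - Base: 11+3+21+26+10+22 = 93
Base - N1 - N3 - N4 - N2 - N5 - Base: 11+3+13+24+26+9 = 86
Base - N1 - N3 - N4 - N5 - N2 - Base: 11+3+13+13+11+35 = 86
Base - N1 - N3 - N5 - N2 - N4 - Base: 11+3+19+11+20+22 = 86
Base - N1 - N3 - N5 - N4 - N2 - Base: 11+3+19+10+24+35 = 102
Base - N1 - N4 - N2 - N3 - N5 - Base: 11+7+24+7+19+9 = 77
Base - N1 - N4 - N2 - N5 - N3 - Base: 11+7+24+26+6+28 = 102
… (106 more)
The minimum is 68.
One optimal route: Base → N1 → N2 → N3 → N4 → N5 → Base.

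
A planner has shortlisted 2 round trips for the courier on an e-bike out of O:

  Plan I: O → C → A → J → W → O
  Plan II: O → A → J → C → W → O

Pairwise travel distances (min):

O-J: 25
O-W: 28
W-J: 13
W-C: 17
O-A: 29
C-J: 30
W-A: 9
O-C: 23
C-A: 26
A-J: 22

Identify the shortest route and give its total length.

Plan I: 23 + 26 + 22 + 13 + 28 = 112
Plan II: 29 + 22 + 30 + 17 + 28 = 126

Shortest is Plan I, total 112 min.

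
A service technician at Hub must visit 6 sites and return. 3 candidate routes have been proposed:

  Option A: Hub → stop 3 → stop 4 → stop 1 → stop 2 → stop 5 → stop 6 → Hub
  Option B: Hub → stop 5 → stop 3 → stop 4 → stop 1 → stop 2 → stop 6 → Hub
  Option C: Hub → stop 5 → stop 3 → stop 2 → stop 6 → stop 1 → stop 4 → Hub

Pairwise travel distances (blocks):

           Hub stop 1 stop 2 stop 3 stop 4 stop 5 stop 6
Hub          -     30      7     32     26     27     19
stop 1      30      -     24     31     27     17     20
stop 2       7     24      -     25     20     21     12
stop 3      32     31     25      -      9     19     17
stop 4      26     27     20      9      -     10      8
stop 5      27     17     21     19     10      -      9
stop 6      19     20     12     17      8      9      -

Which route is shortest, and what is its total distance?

Option A: 32 + 9 + 27 + 24 + 21 + 9 + 19 = 141
Option B: 27 + 19 + 9 + 27 + 24 + 12 + 19 = 137
Option C: 27 + 19 + 25 + 12 + 20 + 27 + 26 = 156

Shortest is Option B, total 137 blocks.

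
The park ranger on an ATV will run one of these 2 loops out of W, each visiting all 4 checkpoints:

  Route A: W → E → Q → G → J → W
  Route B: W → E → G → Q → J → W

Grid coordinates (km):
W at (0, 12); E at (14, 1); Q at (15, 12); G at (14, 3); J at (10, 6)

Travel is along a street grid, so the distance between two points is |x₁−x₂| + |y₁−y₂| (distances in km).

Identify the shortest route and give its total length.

Route A: 25 + 12 + 10 + 7 + 16 = 70
Route B: 25 + 2 + 10 + 11 + 16 = 64

64 km — Route B is the shortest.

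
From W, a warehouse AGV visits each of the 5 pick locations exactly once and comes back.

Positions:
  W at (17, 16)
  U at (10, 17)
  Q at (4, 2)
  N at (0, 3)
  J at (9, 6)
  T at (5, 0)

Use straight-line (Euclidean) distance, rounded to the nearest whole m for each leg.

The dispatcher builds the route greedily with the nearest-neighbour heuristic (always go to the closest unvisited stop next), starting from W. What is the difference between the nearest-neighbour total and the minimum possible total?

Excess over optimum: 3 m.

W: U=7, J=13, Q=19, T=20, N=21 ⇒ U
U: J=11, Q=16, N=17, T=18 ⇒ J
J: Q=6, T=7, N=9 ⇒ Q
Q: T=2, N=4 ⇒ T
T: N=6 ⇒ N
NN route W → U → J → Q → T → N → W costs 53.
Optimal: W → U → N → Q → T → J → W costs 50 (by enumerating all 60 distinct tours).
Excess = 53 − 50 = 3.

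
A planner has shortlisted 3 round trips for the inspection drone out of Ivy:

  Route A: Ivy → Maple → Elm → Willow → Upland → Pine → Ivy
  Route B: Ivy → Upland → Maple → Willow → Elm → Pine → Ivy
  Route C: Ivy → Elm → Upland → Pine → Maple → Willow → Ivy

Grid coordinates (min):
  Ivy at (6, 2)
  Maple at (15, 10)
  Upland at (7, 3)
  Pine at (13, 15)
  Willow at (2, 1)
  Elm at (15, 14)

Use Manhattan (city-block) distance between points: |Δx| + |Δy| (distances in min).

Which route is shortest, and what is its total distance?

Route A: 17 + 4 + 26 + 7 + 18 + 20 = 92
Route B: 2 + 15 + 22 + 26 + 3 + 20 = 88
Route C: 21 + 19 + 18 + 7 + 22 + 5 = 92

Shortest is Route B, total 88 min.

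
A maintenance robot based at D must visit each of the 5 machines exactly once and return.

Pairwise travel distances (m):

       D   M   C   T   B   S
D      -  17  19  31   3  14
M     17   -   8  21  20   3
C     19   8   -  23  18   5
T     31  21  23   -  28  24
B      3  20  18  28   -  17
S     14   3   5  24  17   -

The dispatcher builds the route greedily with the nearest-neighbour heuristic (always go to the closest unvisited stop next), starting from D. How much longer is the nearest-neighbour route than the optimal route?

From D: B=3, S=14, M=17, C=19, T=31 → choose B (3).
From B: S=17, C=18, M=20, T=28 → choose S (17).
From S: M=3, C=5, T=24 → choose M (3).
From M: C=8, T=21 → choose C (8).
From C: T=23 → choose T (23).
NN route D → B → S → M → C → T → D costs 85.
Optimal: D → M → S → C → T → B → D costs 79 (by enumerating all 60 distinct tours).
Excess = 85 − 79 = 6.

Excess over optimum: 6 m.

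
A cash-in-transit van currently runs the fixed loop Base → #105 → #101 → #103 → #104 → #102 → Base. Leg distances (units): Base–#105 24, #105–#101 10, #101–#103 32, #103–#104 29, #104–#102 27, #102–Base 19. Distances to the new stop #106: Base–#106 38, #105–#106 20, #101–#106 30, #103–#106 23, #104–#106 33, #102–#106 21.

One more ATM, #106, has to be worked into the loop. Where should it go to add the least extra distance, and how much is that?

Insertion cost between consecutive stops i–j is d(i,#106) + d(#106,j) − d(i,j):
  between Base and #105: 38 + 20 − 24 = 34
  between #105 and #101: 20 + 30 − 10 = 40
  between #101 and #103: 30 + 23 − 32 = 21
  between #103 and #104: 23 + 33 − 29 = 27
  between #104 and #102: 33 + 21 − 27 = 27
  between #102 and Base: 21 + 38 − 19 = 40
Cheapest insertion is between #101 and #103, adding 21.
New total = 141 + 21 = 162.

Minimum extra distance: 21, inserting #106 between #101 and #103.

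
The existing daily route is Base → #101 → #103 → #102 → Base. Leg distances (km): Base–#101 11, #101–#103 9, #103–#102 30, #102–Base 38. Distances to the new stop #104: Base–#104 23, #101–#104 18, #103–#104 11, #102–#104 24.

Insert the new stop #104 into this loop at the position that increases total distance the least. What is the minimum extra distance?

Insertion cost between consecutive stops i–j is d(i,#104) + d(#104,j) − d(i,j):
  between Base and #101: 23 + 18 − 11 = 30
  between #101 and #103: 18 + 11 − 9 = 20
  between #103 and #102: 11 + 24 − 30 = 5
  between #102 and Base: 24 + 23 − 38 = 9
Cheapest insertion is between #103 and #102, adding 5.
New total = 88 + 5 = 93.

Adding 5 km by placing #104 on the #103–#102 leg.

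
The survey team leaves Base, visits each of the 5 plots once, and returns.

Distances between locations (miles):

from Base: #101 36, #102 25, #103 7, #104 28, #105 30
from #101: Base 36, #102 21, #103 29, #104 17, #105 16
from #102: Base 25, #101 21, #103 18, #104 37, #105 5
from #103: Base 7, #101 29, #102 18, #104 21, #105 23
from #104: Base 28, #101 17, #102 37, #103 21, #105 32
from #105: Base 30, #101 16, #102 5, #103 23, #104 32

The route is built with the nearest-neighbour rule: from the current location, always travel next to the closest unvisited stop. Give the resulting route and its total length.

Nearest-neighbour total = 91 miles; route Base → #103 → #102 → #105 → #101 → #104 → Base.

Base → [#103:7 / #102:25 / #104:28 / #105:30 / #101:36] → #103 (7)
#103 → [#102:18 / #104:21 / #105:23 / #101:29] → #102 (18)
#102 → [#105:5 / #101:21 / #104:37] → #105 (5)
#105 → [#101:16 / #104:32] → #101 (16)
#101 → [#104:17] → #104 (17)
Return #104→Base: 28.
Total = 7 + 18 + 5 + 16 + 17 + 28 = 91.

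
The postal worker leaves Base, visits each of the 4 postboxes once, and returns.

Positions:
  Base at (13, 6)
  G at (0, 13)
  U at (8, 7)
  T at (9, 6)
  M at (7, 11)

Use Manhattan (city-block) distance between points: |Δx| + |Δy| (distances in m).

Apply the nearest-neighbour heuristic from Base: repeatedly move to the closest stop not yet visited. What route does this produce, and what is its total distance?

At Base the remaining stops are T 4, U 6, M 11, G 20; go to T.
At T the remaining stops are U 2, M 7, G 16; go to U.
At U the remaining stops are M 5, G 14; go to M.
At M the remaining stops are G 9; go to G.
Return G→Base: 20.
Total = 4 + 2 + 5 + 9 + 20 = 40.

Total distance 40 m via the nearest-neighbour route Base → T → U → M → G → Base.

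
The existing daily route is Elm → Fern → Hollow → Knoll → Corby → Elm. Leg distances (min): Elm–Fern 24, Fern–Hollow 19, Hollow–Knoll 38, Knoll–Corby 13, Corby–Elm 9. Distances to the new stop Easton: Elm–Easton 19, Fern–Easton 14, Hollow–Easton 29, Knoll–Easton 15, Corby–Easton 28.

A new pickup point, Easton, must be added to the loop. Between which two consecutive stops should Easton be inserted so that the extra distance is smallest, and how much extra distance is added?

+6 min — insert Easton between Hollow and Knoll.

Insertion cost between consecutive stops i–j is d(i,Easton) + d(Easton,j) − d(i,j):
  between Elm and Fern: 19 + 14 − 24 = 9
  between Fern and Hollow: 14 + 29 − 19 = 24
  between Hollow and Knoll: 29 + 15 − 38 = 6
  between Knoll and Corby: 15 + 28 − 13 = 30
  between Corby and Elm: 28 + 19 − 9 = 38
Cheapest insertion is between Hollow and Knoll, adding 6.
New total = 103 + 6 = 109.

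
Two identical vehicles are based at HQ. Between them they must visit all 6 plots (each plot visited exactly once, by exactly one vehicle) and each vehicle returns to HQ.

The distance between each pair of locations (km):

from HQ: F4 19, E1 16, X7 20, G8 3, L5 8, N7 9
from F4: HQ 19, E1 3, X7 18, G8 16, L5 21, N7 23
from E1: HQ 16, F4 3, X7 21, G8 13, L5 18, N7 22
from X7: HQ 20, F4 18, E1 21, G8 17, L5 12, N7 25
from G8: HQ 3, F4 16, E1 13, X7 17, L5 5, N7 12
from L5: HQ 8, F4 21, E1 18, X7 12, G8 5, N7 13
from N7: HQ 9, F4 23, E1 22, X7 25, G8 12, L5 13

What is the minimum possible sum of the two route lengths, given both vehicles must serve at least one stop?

75 km — the smallest possible combined total.

There are 2^5 − 1 = 31 ways to divide the 6 stops into two non-empty groups. For each, the best each vehicle can do is its own shortest tour through its group:
  {F4} + {E1, X7, G8, L5, N7}: 38 + 71 = 109
  {E1} + {F4, X7, G8, L5, N7}: 32 + 70 = 102
  {F4, E1} + {X7, G8, L5, N7}: 38 + 54 = 92
  {X7} + {F4, E1, G8, L5, N7}: 40 + 61 = 101
  {F4, X7} + {E1, G8, L5, N7}: 57 + 56 = 113
  {E1, X7} + {F4, G8, L5, N7}: 57 + 61 = 118
  … (31 splits in total)
  {F4, E1, X7, G8, L5} + {N7}: 57 + 18 = 75  ← best
Best: vehicle 1 HQ → E1 → F4 → X7 → L5 → G8 → HQ = 57; vehicle 2 HQ → N7 → HQ = 18; combined 75.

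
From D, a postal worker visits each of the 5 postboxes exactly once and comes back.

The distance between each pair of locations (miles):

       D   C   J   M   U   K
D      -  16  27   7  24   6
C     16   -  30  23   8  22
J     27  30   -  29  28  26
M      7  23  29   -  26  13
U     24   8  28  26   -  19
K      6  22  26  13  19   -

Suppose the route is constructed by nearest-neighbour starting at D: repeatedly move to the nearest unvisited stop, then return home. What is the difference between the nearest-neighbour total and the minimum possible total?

7 miles longer than the optimal tour.

D: K=6, M=7, C=16, U=24, J=27 ⇒ K
K: M=13, U=19, C=22, J=26 ⇒ M
M: C=23, U=26, J=29 ⇒ C
C: U=8, J=30 ⇒ U
U: J=28 ⇒ J
NN route D → K → M → C → U → J → D costs 105.
Optimal: D → C → U → J → K → M → D costs 98 (by enumerating all 60 distinct tours).
Excess = 105 − 98 = 7.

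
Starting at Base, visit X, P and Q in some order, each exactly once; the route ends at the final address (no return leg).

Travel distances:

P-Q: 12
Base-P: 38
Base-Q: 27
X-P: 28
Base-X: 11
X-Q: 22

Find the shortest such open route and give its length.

There are 3! = 6 possible orderings.
Base→X→P→Q: 11+28+12 = 51
Base→X→Q→P: 11+22+12 = 45
Base→P→X→Q: 38+28+22 = 88
Base→P→Q→X: 38+12+22 = 72
Base→Q→X→P: 27+22+28 = 77
Base→Q→P→X: 27+12+28 = 67
The minimum is 45.
One shortest path: Base → X → Q → P.

45 — the minimum one-way total.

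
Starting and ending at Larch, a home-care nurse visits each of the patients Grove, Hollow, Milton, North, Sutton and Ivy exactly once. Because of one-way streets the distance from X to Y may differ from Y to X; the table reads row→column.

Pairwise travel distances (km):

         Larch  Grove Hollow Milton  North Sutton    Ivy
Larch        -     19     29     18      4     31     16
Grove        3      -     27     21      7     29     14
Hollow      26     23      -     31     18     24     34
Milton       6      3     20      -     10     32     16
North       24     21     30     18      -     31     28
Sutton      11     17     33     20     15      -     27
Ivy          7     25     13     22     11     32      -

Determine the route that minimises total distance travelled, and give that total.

Larch - Grove - Hollow - Milton - North - Sutton - Ivy - Larch: 19+27+31+10+31+27+7 = 152
Larch - Grove - Hollow - Milton - North - Ivy - Sutton - Larch: 19+27+31+10+28+32+11 = 158
Larch - Grove - Hollow - Milton - Sutton - North - Ivy - Larch: 19+27+31+32+15+28+7 = 159
Larch - Grove - Hollow - Milton - Sutton - Ivy - North - Larch: 19+27+31+32+27+11+24 = 171
Larch - Grove - Hollow - Milton - Ivy - North - Sutton - Larch: 19+27+31+16+11+31+11 = 146
Larch - Grove - Hollow - Milton - Ivy - Sutton - North - Larch: 19+27+31+16+32+15+24 = 164
Larch - Grove - Hollow - North - Milton - Sutton - Ivy - Larch: 19+27+18+18+32+27+7 = 148
Larch - Grove - Hollow - North - Milton - Ivy - Sutton - Larch: 19+27+18+18+16+32+11 = 141
… (712 more)
Larch - North - Milton - Grove - Ivy - Hollow - Sutton - Larch: 4+18+3+14+13+24+11 = 87  ← best
The minimum is 87.
One optimal route: Larch → North → Milton → Grove → Ivy → Hollow → Sutton → Larch.

Shortest round trip = 87 km.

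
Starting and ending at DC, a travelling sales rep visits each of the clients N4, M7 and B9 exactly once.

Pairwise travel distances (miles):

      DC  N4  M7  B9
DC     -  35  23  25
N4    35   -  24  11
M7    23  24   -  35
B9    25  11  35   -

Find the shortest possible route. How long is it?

DC - N4 - M7 - B9 - DC: 35+24+35+25 = 119
DC - N4 - B9 - M7 - DC: 35+11+35+23 = 104
DC - M7 - N4 - B9 - DC: 23+24+11+25 = 83
The minimum is 83.
One optimal route: DC → M7 → N4 → B9 → DC (or its reverse).

Shortest round trip = 83 miles.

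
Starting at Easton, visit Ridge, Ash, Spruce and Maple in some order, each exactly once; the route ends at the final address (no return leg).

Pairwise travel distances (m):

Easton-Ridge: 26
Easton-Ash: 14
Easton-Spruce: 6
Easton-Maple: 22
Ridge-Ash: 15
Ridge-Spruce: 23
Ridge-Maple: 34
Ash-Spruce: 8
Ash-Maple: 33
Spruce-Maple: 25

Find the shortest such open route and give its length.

Shortest open route: 63 m.

There are 4! = 24 possible orderings.
Easton→Ridge→Ash→Spruce→Maple: 26+15+8+25 = 74
Easton→Ridge→Ash→Maple→Spruce: 26+15+33+25 = 99
Easton→Ridge→Spruce→Ash→Maple: 26+23+8+33 = 90
Easton→Ridge→Spruce→Maple→Ash: 26+23+25+33 = 107
Easton→Ridge→Maple→Ash→Spruce: 26+34+33+8 = 101
Easton→Ridge→Maple→Spruce→Ash: 26+34+25+8 = 93
Easton→Ash→Ridge→Spruce→Maple: 14+15+23+25 = 77
Easton→Ash→Ridge→Maple→Spruce: 14+15+34+25 = 88
Easton→Ash→Spruce→Ridge→Maple: 14+8+23+34 = 79
Easton→Ash→Spruce→Maple→Ridge: 14+8+25+34 = 81
Easton→Ash→Maple→Ridge→Spruce: 14+33+34+23 = 104
Easton→Ash→Maple→Spruce→Ridge: 14+33+25+23 = 95
Easton→Spruce→Ridge→Ash→Maple: 6+23+15+33 = 77
Easton→Spruce→Ridge→Maple→Ash: 6+23+34+33 = 96
… (10 more)
Easton→Spruce→Ash→Ridge→Maple: 6+8+15+34 = 63  ← best
The minimum is 63.
One shortest path: Easton → Spruce → Ash → Ridge → Maple.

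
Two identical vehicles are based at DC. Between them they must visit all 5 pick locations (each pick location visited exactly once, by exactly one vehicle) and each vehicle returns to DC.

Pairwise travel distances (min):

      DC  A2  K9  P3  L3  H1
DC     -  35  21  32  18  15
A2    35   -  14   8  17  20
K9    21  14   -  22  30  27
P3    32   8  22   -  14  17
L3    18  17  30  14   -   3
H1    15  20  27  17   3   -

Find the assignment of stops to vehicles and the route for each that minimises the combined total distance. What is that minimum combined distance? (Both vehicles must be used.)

Minimum combined distance: 105 min.

There are 2^4 − 1 = 15 ways to divide the 5 stops into two non-empty groups. For each, the best each vehicle can do is its own shortest tour through its group:
  {A2} + {K9, P3, L3, H1}: 70 + 75 = 145
  {K9} + {A2, P3, L3, H1}: 42 + 75 = 117
  {A2, K9} + {P3, L3, H1}: 70 + 64 = 134
  {P3} + {A2, K9, L3, H1}: 64 + 70 = 134
  {A2, P3} + {K9, L3, H1}: 75 + 69 = 144
  {K9, P3} + {A2, L3, H1}: 75 + 70 = 145
  … (15 splits in total)
  {A2, K9, P3, L3} + {H1}: 75 + 30 = 105  ← best
Best: vehicle 1 DC → K9 → A2 → P3 → L3 → DC = 75; vehicle 2 DC → H1 → DC = 30; combined 105.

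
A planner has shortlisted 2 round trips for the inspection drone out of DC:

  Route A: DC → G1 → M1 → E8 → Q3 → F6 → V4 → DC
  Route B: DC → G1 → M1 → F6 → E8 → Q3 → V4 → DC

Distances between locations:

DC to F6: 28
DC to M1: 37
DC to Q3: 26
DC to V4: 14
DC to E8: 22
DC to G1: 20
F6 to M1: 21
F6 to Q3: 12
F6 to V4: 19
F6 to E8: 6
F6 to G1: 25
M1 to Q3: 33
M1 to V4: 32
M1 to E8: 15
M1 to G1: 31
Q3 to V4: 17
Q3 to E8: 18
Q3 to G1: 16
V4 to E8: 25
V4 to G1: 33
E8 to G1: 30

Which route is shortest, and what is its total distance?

Shortest is Route B, total 127.

Route A: 20 + 31 + 15 + 18 + 12 + 19 + 14 = 129
Route B: 20 + 31 + 21 + 6 + 18 + 17 + 14 = 127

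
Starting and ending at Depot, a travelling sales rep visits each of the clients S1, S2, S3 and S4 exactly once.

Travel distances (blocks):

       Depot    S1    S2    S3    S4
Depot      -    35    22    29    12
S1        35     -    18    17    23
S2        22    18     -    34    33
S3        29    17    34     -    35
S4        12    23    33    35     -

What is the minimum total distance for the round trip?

With 4 stops there are 4!/2 = 12 distinct round trips (a route and its reverse cost the same).
Depot-S1-S2-S3-S4-Depot: 35+18+34+35+12 = 134
Depot-S1-S2-S4-S3-Depot: 35+18+33+35+29 = 150
Depot-S1-S3-S2-S4-Depot: 35+17+34+33+12 = 131
Depot-S1-S3-S4-S2-Depot: 35+17+35+33+22 = 142
Depot-S1-S4-S2-S3-Depot: 35+23+33+34+29 = 154
Depot-S1-S4-S3-S2-Depot: 35+23+35+34+22 = 149
Depot-S2-S1-S3-S4-Depot: 22+18+17+35+12 = 104
Depot-S2-S1-S4-S3-Depot: 22+18+23+35+29 = 127
Depot-S2-S3-S1-S4-Depot: 22+34+17+23+12 = 108
Depot-S2-S4-S1-S3-Depot: 22+33+23+17+29 = 124
Depot-S3-S1-S2-S4-Depot: 29+17+18+33+12 = 109
Depot-S3-S2-S1-S4-Depot: 29+34+18+23+12 = 116
The minimum is 104.
One optimal route: Depot → S2 → S1 → S3 → S4 → Depot (or its reverse).

Minimum total distance: 104 blocks.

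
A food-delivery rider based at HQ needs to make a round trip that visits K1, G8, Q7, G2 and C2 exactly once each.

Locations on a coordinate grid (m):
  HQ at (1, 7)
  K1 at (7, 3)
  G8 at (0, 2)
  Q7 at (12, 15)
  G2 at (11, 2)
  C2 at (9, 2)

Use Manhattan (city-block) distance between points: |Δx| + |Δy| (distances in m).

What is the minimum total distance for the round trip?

Shortest round trip = 52 m.

HQ → K1 → G8 → Q7 → G2 → C2 → HQ: 10+8+25+14+2+13 = 72
HQ → K1 → G8 → Q7 → C2 → G2 → HQ: 10+8+25+16+2+15 = 76
HQ → K1 → G8 → G2 → Q7 → C2 → HQ: 10+8+11+14+16+13 = 72
HQ → K1 → G8 → G2 → C2 → Q7 → HQ: 10+8+11+2+16+19 = 66
HQ → K1 → G8 → C2 → Q7 → G2 → HQ: 10+8+9+16+14+15 = 72
HQ → K1 → G8 → C2 → G2 → Q7 → HQ: 10+8+9+2+14+19 = 62
HQ → K1 → Q7 → G8 → G2 → C2 → HQ: 10+17+25+11+2+13 = 78
HQ → K1 → Q7 → G8 → C2 → G2 → HQ: 10+17+25+9+2+15 = 78
HQ → K1 → Q7 → G2 → G8 → C2 → HQ: 10+17+14+11+9+13 = 74
HQ → K1 → Q7 → G2 → C2 → G8 → HQ: 10+17+14+2+9+6 = 58
HQ → K1 → Q7 → C2 → G8 → G2 → HQ: 10+17+16+9+11+15 = 78
HQ → K1 → Q7 → C2 → G2 → G8 → HQ: 10+17+16+2+11+6 = 62
HQ → K1 → G2 → G8 → Q7 → C2 → HQ: 10+5+11+25+16+13 = 80
HQ → K1 → G2 → G8 → C2 → Q7 → HQ: 10+5+11+9+16+19 = 70
… (46 more)
HQ → G8 → K1 → C2 → G2 → Q7 → HQ: 6+8+3+2+14+19 = 52  ← best
The minimum is 52.
One optimal route: HQ → G8 → K1 → C2 → G2 → Q7 → HQ (or its reverse).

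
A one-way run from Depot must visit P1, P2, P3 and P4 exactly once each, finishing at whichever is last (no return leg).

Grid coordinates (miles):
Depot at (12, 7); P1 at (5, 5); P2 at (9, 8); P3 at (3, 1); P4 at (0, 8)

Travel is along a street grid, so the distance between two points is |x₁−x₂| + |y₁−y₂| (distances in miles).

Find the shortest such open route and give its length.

Shortest open route: 27 miles.

There are 4! = 24 possible orderings.
Depot → P1 → P2 → P3 → P4: 9+7+13+10 = 39
Depot → P1 → P2 → P4 → P3: 9+7+9+10 = 35
Depot → P1 → P3 → P2 → P4: 9+6+13+9 = 37
Depot → P1 → P3 → P4 → P2: 9+6+10+9 = 34
Depot → P1 → P4 → P2 → P3: 9+8+9+13 = 39
Depot → P1 → P4 → P3 → P2: 9+8+10+13 = 40
Depot → P2 → P1 → P3 → P4: 4+7+6+10 = 27
Depot → P2 → P1 → P4 → P3: 4+7+8+10 = 29
Depot → P2 → P3 → P1 → P4: 4+13+6+8 = 31
Depot → P2 → P3 → P4 → P1: 4+13+10+8 = 35
Depot → P2 → P4 → P1 → P3: 4+9+8+6 = 27
Depot → P2 → P4 → P3 → P1: 4+9+10+6 = 29
Depot → P3 → P1 → P2 → P4: 15+6+7+9 = 37
Depot → P3 → P1 → P4 → P2: 15+6+8+9 = 38
… (10 more)
The minimum is 27.
One shortest path: Depot → P2 → P1 → P3 → P4.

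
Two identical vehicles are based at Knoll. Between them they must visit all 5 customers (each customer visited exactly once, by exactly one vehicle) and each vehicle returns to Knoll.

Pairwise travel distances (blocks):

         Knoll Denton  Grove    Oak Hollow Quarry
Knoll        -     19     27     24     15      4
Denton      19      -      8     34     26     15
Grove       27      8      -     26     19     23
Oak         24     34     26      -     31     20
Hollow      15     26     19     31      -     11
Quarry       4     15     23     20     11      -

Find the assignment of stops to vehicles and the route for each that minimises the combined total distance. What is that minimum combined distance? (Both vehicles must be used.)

There are 2^4 − 1 = 15 ways to divide the 5 stops into two non-empty groups. For each, the best each vehicle can do is its own shortest tour through its group:
  {Denton} + {Grove, Oak, Hollow, Quarry}: 38 + 84 = 122
  {Grove} + {Denton, Oak, Hollow, Quarry}: 54 + 99 = 153
  {Denton, Grove} + {Oak, Hollow, Quarry}: 54 + 70 = 124
  {Oak} + {Denton, Grove, Hollow, Quarry}: 48 + 61 = 109
  {Denton, Oak} + {Grove, Hollow, Quarry}: 77 + 61 = 138
  {Grove, Oak} + {Denton, Hollow, Quarry}: 77 + 60 = 137
  … (15 splits in total)
  {Denton, Grove, Oak} + {Hollow, Quarry}: 77 + 30 = 107  ← best
Best: vehicle 1 Knoll → Denton → Grove → Oak → Knoll = 77; vehicle 2 Knoll → Hollow → Quarry → Knoll = 30; combined 107.

Minimum combined distance: 107 blocks.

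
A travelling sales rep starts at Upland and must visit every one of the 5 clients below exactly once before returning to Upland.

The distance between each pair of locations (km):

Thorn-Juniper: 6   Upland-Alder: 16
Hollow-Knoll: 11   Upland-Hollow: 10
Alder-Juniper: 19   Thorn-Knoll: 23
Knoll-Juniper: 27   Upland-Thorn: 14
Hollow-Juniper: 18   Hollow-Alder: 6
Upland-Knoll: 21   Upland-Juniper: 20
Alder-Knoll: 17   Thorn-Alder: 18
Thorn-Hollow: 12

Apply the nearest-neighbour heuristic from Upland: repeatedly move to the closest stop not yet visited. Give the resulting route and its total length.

82 km along Upland → Hollow → Alder → Knoll → Thorn → Juniper → Upland.

At Upland the remaining stops are Hollow 10, Thorn 14, Alder 16, Juniper 20, Knoll 21; go to Hollow.
At Hollow the remaining stops are Alder 6, Knoll 11, Thorn 12, Juniper 18; go to Alder.
At Alder the remaining stops are Knoll 17, Thorn 18, Juniper 19; go to Knoll.
At Knoll the remaining stops are Thorn 23, Juniper 27; go to Thorn.
At Thorn the remaining stops are Juniper 6; go to Juniper.
Return Juniper→Upland: 20.
Total = 10 + 6 + 17 + 23 + 6 + 20 = 82.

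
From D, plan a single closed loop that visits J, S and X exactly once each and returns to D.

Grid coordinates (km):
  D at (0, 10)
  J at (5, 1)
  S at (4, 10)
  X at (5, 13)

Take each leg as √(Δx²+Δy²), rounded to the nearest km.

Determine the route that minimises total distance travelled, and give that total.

Shortest round trip = 28 km.

D → J → S → X → D: 10+9+3+6 = 28
D → J → X → S → D: 10+12+3+4 = 29
D → S → J → X → D: 4+9+12+6 = 31
The minimum is 28.
One optimal route: D → J → S → X → D (or its reverse).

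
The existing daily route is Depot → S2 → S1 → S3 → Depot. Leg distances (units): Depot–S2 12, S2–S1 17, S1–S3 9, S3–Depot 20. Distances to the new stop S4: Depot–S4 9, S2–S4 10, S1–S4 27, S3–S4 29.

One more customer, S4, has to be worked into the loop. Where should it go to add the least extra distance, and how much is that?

+7 — insert S4 between Depot and S2.

Insertion cost between consecutive stops i–j is d(i,S4) + d(S4,j) − d(i,j):
  between Depot and S2: 9 + 10 − 12 = 7
  between S2 and S1: 10 + 27 − 17 = 20
  between S1 and S3: 27 + 29 − 9 = 47
  between S3 and Depot: 29 + 9 − 20 = 18
Cheapest insertion is between Depot and S2, adding 7.
New total = 58 + 7 = 65.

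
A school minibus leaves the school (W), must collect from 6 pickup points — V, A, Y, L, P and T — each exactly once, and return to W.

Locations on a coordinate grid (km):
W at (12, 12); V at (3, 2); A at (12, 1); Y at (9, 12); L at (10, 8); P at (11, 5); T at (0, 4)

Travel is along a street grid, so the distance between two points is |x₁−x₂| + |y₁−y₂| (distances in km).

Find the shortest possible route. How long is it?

W-V-A-Y-L-P-T-W: 19+10+14+5+4+12+20 = 84
W-V-A-Y-L-T-P-W: 19+10+14+5+14+12+8 = 82
W-V-A-Y-P-L-T-W: 19+10+14+9+4+14+20 = 90
W-V-A-Y-P-T-L-W: 19+10+14+9+12+14+6 = 84
W-V-A-Y-T-L-P-W: 19+10+14+17+14+4+8 = 86
W-V-A-Y-T-P-L-W: 19+10+14+17+12+4+6 = 82
W-V-A-L-Y-P-T-W: 19+10+9+5+9+12+20 = 84
W-V-A-L-Y-T-P-W: 19+10+9+5+17+12+8 = 80
… (352 more)
W-A-V-T-P-L-Y-W: 11+10+5+12+4+5+3 = 50  ← best
The minimum is 50.
One optimal route: W → A → V → T → P → L → Y → W (or its reverse).

50 km — the shortest possible round trip.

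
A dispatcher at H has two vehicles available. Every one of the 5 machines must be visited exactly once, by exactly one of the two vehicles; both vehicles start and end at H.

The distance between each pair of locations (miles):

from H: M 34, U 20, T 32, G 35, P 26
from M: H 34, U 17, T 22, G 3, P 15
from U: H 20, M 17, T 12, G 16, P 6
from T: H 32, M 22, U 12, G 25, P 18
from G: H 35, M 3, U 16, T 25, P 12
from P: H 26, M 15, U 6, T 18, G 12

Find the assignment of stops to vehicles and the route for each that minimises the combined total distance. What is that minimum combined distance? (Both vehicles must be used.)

135 miles — the smallest possible combined total.

Try each way of splitting the stops between the two vehicles (each non-empty) and, for each split, find the best tour for each vehicle:
  {M} + {U, T, G, P}: 68 + 95 = 163
  {U} + {M, T, G, P}: 40 + 95 = 135
  {M, U} + {T, G, P}: 71 + 95 = 166
  {T} + {M, U, G, P}: 64 + 75 = 139
  {M, T} + {U, G, P}: 88 + 73 = 161
  {U, T} + {M, G, P}: 64 + 75 = 139
  … (15 splits in total)
Best: vehicle 1 H → U → H = 40; vehicle 2 H → T → M → G → P → H = 95; combined 135.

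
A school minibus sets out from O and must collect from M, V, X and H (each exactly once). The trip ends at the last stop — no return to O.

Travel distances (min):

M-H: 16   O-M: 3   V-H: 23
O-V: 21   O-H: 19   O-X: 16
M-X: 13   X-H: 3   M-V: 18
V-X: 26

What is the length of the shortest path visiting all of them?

Shortest open route: 42 min.

There are 4! = 24 possible orderings.
O→M→V→X→H: 3+18+26+3 = 50
O→M→V→H→X: 3+18+23+3 = 47
O→M→X→V→H: 3+13+26+23 = 65
O→M→X→H→V: 3+13+3+23 = 42
O→M→H→V→X: 3+16+23+26 = 68
O→M→H→X→V: 3+16+3+26 = 48
O→V→M→X→H: 21+18+13+3 = 55
O→V→M→H→X: 21+18+16+3 = 58
O→V→X→M→H: 21+26+13+16 = 76
O→V→X→H→M: 21+26+3+16 = 66
O→V→H→M→X: 21+23+16+13 = 73
O→V→H→X→M: 21+23+3+13 = 60
O→X→M→V→H: 16+13+18+23 = 70
O→X→M→H→V: 16+13+16+23 = 68
… (10 more)
The minimum is 42.
One shortest path: O → M → X → H → V.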